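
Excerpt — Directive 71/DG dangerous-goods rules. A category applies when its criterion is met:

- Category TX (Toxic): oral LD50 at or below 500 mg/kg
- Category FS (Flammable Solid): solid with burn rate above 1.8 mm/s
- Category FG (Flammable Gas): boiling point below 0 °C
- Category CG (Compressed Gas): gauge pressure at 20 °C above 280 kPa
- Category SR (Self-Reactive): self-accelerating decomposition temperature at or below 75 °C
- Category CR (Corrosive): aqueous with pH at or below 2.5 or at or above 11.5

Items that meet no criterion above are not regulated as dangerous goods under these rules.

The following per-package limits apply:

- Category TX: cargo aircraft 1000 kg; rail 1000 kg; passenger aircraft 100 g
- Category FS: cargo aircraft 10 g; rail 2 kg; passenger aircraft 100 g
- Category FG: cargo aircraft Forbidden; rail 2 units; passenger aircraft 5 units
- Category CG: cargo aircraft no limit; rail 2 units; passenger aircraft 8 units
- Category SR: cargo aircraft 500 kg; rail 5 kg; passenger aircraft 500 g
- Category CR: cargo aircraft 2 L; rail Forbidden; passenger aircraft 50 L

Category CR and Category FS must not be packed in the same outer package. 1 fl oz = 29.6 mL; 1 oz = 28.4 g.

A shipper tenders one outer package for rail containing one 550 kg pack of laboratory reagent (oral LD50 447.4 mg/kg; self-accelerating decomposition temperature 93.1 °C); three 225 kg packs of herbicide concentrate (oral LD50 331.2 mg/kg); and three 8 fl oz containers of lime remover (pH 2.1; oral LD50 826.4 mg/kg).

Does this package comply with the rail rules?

The laboratory reagent has oral LD50 447.4 mg/kg, which is ≤ 500 mg/kg, so it is Category TX (Toxic).
Oral LD50 331.2 mg/kg meets the Category TX criterion (Toxic), so the herbicide concentrate is Category TX.
The lime remover has pH 2.1, which is ≤ 2.5, so it is Category CR (Corrosive).
Category CR quantity: three 8 fl oz containers = 710.4 mL.
Category CR is Forbidden by rail.
Category TX net quantity: 550 kg + (three 225 kg packs = 675 kg) = 1225 kg.
1225 kg exceeds the rail limit of 1000 kg for Category TX.
The segregation rule (Category CR with Category FS) does not apply to Category CR with Category TX.

No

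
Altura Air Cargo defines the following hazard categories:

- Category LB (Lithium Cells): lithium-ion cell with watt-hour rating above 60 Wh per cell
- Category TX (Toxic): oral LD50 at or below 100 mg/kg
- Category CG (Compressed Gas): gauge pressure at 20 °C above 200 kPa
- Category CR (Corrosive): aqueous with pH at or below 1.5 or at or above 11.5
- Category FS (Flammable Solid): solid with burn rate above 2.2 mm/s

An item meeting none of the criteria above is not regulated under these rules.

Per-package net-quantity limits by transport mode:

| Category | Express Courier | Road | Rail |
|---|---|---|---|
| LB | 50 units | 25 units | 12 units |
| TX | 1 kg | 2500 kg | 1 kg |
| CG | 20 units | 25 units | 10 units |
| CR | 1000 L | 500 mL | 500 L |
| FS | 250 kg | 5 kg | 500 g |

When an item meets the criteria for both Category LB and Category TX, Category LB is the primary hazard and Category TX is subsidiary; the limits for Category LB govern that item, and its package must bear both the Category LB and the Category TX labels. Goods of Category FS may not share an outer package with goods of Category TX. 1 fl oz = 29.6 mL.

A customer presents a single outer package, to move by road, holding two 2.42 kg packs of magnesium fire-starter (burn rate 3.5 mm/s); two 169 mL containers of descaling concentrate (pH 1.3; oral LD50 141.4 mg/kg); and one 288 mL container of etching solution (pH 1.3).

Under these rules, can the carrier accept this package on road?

With burn rate 3.5 mm/s (> 2.2 mm/s), the magnesium fire-starter falls in Category FS.
pH 1.3 meets the Category CR criterion (Corrosive), so the descaling concentrate is Category CR.
pH 1.3 meets the Category CR criterion (Corrosive), so the etching solution is Category CR.
Total Category CR: (two 169 mL containers = 338 mL) + 288 mL = 626 mL.
626 mL > 500 mL (road limit, Category CR) — over the limit.
Category FS quantity: two 2.42 kg packs = 4.84 kg.
4.84 kg is within the road limit of 5 kg for Category FS.
The segregation rule (Category FS with Category TX) does not apply to Category CR with Category FS.

No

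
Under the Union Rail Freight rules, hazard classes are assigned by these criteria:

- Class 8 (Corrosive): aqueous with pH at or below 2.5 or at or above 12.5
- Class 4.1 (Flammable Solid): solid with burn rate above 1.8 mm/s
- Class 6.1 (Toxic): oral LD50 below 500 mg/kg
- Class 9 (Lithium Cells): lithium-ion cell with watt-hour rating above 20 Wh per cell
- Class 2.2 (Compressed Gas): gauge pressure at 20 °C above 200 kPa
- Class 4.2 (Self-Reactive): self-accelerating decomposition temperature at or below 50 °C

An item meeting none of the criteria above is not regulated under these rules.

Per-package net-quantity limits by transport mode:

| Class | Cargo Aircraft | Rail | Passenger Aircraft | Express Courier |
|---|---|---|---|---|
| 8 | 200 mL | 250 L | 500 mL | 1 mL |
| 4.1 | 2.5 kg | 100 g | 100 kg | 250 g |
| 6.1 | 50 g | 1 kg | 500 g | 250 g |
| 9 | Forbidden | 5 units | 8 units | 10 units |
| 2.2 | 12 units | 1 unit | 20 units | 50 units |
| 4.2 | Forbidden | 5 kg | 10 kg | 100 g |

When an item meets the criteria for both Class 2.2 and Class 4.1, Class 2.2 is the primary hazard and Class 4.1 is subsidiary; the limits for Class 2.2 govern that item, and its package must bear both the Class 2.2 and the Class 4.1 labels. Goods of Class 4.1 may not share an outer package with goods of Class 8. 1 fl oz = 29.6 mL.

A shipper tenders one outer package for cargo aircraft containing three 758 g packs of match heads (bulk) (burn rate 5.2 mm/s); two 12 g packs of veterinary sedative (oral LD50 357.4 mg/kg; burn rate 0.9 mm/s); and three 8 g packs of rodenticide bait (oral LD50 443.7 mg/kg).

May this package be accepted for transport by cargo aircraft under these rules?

Yes

Burn rate 5.2 mm/s meets the Class 4.1 criterion (Flammable Solid), so the match heads (bulk) are Class 4.1.
The veterinary sedative has oral LD50 357.4 mg/kg, which is < 500 mg/kg, so it is Class 6.1 (Toxic).
The rodenticide bait has oral LD50 443.7 mg/kg, which is < 500 mg/kg, so it is Class 6.1 (Toxic).
Class 4.1 quantity: three 758 g packs = 2.274 kg.
2.274 kg ≤ 2.5 kg (cargo aircraft limit, Class 4.1) — within limit.
Class 6.1 net quantity: (two 12 g packs = 24 g) + (three 8 g packs = 24 g) = 48 g.
That is within the Class 6.1 cargo aircraft limit of 50 g.
The segregation rule (Class 4.1 with Class 8) does not apply to Class 4.1 with Class 6.1.
Every hazard class is within its cargo aircraft limit and no segregation rule is violated.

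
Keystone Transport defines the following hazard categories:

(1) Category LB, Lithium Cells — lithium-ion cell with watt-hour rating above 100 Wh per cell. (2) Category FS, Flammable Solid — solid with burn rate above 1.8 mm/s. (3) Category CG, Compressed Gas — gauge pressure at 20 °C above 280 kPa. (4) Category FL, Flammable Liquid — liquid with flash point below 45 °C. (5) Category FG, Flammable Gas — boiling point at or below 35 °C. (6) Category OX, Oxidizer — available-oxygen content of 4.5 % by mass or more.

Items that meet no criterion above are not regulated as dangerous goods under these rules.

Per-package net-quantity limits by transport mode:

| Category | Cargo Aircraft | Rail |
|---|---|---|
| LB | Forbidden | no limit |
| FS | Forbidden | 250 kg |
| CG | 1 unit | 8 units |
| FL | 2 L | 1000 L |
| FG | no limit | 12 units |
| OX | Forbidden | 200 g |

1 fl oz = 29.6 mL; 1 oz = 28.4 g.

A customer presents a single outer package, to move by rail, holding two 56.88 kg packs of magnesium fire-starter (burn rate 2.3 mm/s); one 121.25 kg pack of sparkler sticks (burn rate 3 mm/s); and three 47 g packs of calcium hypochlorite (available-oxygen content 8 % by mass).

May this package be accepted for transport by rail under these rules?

Yes

The magnesium fire-starter has burn rate 2.3 mm/s, which is > 1.8 mm/s, so it is Category FS (Flammable Solid).
The sparkler sticks have burn rate 3 mm/s, which is > 1.8 mm/s, so they are Category FS (Flammable Solid).
Calcium hypochlorite: available-oxygen content 8 % by mass ≥ 4.5 % by mass → Category OX (Oxidizer).
Category OX quantity: three 47 g packs = 141 g.
141 g ≤ 200 g (rail limit, Category OX) — within limit.
Total Category FS: (two 56.88 kg packs = 113.76 kg) + 121.25 kg = 235.01 kg.
235.01 kg is within the rail limit of 250 kg for Category FS.
Every hazard category is within its rail limit and no segregation rule is violated.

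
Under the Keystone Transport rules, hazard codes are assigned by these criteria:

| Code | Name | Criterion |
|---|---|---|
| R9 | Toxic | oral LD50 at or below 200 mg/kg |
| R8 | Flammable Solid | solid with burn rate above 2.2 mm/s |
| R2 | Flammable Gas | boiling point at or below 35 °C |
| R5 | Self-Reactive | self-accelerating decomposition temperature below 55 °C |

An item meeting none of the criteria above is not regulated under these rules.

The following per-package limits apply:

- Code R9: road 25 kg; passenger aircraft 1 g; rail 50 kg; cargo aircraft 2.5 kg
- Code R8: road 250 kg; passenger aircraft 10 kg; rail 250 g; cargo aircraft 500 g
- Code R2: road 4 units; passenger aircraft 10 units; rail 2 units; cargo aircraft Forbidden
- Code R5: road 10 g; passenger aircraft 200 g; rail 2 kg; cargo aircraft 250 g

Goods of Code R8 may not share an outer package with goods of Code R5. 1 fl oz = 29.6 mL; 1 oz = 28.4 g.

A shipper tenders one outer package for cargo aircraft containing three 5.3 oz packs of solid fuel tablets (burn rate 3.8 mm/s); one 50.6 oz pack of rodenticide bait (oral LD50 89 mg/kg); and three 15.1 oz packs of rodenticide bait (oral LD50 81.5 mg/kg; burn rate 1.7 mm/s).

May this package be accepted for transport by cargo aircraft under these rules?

Solid fuel tablets: burn rate 3.8 mm/s > 2.2 mm/s → Code R8 (Flammable Solid).
Rodenticide bait: oral LD50 89 mg/kg ≤ 200 mg/kg → Code R9 (Toxic).
With oral LD50 81.5 mg/kg (≤ 200 mg/kg), the rodenticide bait falls in Code R9.
Code R9 net quantity: (one 50.6 oz pack = 1437.04 g) + (three 15.1 oz packs = 1286.52 g) = 2723.56 g.
2723.56 g > 2.5 kg (cargo aircraft limit, Code R9) — over the limit.
Code R8 quantity: three 5.3 oz packs = 451.56 g.
That is within the Code R8 cargo aircraft limit of 500 g.
The segregation rule (Code R8 with Code R5) does not apply to Code R9 with Code R8.

No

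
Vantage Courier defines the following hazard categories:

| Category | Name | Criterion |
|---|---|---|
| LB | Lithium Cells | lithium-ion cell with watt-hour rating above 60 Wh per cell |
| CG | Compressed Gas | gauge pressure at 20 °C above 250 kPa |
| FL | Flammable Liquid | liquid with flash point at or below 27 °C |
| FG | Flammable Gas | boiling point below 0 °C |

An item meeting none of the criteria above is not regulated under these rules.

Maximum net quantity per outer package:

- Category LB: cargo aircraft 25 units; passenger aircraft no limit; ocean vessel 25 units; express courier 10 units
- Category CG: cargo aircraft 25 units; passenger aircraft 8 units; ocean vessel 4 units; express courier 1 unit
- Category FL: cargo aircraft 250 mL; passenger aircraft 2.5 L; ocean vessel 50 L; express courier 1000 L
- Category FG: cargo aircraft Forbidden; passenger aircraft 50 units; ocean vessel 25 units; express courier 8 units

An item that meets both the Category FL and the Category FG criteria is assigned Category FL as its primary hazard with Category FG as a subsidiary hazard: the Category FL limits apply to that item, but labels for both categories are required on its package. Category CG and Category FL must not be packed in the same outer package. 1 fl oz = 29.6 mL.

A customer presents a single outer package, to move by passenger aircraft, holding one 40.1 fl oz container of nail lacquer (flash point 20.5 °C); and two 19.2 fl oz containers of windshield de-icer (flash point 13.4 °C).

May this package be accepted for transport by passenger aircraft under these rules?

Yes

The nail lacquer has flash point 20.5 °C, which is ≤ 27 °C, so it is Category FL (Flammable Liquid).
Flash point 13.4 °C meets the Category FL criterion (Flammable Liquid), so the windshield de-icer is Category FL.
Category FL net quantity: (one 40.1 fl oz container = 1186.96 mL) + (two 19.2 fl oz containers = 1136.64 mL) = 2323.6 mL.
2323.6 mL ≤ 2.5 L (passenger aircraft limit, Category FL) — within limit.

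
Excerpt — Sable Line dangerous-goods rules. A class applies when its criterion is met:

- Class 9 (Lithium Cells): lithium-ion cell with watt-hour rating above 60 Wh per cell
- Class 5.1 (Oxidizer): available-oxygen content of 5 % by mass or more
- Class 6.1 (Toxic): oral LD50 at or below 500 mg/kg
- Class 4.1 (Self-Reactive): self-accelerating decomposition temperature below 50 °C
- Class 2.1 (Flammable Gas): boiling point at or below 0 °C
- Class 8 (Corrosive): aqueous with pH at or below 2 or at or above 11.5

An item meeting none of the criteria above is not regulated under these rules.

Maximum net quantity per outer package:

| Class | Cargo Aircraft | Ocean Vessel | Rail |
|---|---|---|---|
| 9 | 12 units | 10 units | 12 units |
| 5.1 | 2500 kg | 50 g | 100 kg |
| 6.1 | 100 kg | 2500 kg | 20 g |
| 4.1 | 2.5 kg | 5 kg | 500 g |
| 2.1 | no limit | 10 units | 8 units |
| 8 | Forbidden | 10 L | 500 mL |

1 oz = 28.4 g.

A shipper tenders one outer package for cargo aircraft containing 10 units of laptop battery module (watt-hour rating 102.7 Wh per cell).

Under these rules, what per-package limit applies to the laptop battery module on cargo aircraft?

12 units

The laptop battery module has watt-hour rating 102.7 Wh per cell, which is > 60 Wh per cell, so it is Class 9 (Lithium Cells).
The cargo aircraft limit for Class 9 is 12 units.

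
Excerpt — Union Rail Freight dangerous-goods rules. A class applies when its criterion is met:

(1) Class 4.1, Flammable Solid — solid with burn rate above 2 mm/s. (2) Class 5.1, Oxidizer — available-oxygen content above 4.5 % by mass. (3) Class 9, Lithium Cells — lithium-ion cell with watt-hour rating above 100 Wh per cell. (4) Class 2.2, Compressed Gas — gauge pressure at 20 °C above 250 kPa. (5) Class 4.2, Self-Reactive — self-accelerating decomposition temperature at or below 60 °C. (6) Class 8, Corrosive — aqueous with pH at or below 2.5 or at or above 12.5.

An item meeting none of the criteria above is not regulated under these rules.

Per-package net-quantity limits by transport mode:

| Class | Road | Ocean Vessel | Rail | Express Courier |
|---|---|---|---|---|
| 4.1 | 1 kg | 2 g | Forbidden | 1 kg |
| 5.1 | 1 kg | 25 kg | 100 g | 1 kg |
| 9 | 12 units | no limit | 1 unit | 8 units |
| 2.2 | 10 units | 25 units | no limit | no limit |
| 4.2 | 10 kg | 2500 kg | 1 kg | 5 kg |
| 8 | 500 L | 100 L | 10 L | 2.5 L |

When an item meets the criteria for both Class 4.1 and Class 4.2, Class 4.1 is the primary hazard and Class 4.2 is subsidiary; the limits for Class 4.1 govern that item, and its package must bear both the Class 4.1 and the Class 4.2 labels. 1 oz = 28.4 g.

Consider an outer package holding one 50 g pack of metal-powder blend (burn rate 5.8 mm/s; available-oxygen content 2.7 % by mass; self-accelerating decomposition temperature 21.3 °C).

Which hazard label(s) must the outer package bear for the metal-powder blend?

Class 4.1 and 4.2

With burn rate 5.8 mm/s (> 2 mm/s), the metal-powder blend falls in Class 4.1.
Metal-powder blend: self-accelerating decomposition temperature 21.3 °C ≤ 60 °C → Class 4.2 (Self-Reactive).
By the precedence rule Class 4.1 is primary and Class 4.2 is subsidiary, and that rule requires both labels on the package.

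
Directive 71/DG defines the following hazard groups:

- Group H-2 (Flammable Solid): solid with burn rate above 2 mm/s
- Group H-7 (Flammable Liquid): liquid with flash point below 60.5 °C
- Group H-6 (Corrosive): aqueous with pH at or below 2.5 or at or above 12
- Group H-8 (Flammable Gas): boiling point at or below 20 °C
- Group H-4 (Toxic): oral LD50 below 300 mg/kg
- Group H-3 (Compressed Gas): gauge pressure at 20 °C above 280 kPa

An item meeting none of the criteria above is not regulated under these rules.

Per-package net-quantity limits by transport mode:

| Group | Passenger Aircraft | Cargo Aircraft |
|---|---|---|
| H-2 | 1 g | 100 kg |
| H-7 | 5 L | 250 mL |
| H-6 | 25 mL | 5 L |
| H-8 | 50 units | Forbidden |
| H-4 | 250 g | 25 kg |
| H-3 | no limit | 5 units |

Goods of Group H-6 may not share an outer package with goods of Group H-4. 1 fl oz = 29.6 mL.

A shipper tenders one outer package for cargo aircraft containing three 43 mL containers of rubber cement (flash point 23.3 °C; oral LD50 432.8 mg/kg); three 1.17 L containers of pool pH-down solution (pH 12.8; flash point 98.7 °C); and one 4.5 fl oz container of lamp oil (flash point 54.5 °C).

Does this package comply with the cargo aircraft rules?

The rubber cement has flash point 23.3 °C, which is < 60.5 °C, so it is Group H-7 (Flammable Liquid).
The pool pH-down solution has pH 12.8, which is ≥ 12, so it is Group H-6 (Corrosive).
Flash point 54.5 °C meets the Group H-7 criterion (Flammable Liquid), so the lamp oil is Group H-7.
Group H-6 quantity: three 1.17 L containers = 3.51 L.
3.51 L is within the cargo aircraft limit of 5 L for Group H-6.
Group H-7 net quantity: (three 43 mL containers = 129 mL) + (one 4.5 fl oz container = 133.2 mL) = 262.2 mL.
That exceeds the Group H-7 cargo aircraft limit of 250 mL.
The segregation rule (Group H-6 with Group H-4) does not apply to Group H-6 with Group H-7.

No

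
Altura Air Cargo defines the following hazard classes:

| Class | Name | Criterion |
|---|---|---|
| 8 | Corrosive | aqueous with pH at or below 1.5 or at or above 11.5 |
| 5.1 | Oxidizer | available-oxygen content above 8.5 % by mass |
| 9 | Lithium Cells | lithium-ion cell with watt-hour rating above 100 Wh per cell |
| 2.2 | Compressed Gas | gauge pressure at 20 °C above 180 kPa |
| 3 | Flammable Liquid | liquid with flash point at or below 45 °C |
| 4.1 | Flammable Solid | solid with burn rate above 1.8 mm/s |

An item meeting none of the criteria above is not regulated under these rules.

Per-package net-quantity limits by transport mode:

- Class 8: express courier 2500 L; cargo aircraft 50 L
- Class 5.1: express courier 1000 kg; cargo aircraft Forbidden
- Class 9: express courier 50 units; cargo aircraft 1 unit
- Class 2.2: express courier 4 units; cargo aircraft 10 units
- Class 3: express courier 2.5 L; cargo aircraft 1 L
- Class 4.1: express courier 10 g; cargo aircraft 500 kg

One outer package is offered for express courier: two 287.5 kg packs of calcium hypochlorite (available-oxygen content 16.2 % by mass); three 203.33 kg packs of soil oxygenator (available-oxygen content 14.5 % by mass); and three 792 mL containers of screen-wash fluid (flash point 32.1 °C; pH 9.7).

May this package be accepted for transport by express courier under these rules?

Available-oxygen content 16.2 % by mass meets the Class 5.1 criterion (Oxidizer), so the calcium hypochlorite is Class 5.1.
With available-oxygen content 14.5 % by mass (> 8.5 % by mass), the soil oxygenator falls in Class 5.1.
The screen-wash fluid has flash point 32.1 °C, which is ≤ 45 °C, so it is Class 3 (Flammable Liquid).
Total Class 5.1: (two 287.5 kg packs = 575 kg) + (three 203.33 kg packs = 609.99 kg) = 1184.99 kg.
1184.99 kg exceeds the express courier limit of 1000 kg for Class 5.1.
Class 3 quantity: three 792 mL containers = 2.376 L.
2.376 L is within the express courier limit of 2.5 L for Class 3.

No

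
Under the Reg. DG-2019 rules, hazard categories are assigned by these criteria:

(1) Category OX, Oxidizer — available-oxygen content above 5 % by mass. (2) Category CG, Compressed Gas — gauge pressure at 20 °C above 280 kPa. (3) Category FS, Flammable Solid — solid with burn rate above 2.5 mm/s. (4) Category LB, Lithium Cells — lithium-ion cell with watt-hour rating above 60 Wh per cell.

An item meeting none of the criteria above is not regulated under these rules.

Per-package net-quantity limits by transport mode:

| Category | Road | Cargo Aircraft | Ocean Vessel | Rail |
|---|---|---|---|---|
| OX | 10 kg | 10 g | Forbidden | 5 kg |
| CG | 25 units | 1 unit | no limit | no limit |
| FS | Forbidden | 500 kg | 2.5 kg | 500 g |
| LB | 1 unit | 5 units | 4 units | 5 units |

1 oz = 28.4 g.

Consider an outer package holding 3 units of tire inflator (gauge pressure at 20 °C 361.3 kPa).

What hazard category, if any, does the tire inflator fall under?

With gauge pressure at 20 °C 361.3 kPa (> 280 kPa), the tire inflator falls in Category CG.

Category CG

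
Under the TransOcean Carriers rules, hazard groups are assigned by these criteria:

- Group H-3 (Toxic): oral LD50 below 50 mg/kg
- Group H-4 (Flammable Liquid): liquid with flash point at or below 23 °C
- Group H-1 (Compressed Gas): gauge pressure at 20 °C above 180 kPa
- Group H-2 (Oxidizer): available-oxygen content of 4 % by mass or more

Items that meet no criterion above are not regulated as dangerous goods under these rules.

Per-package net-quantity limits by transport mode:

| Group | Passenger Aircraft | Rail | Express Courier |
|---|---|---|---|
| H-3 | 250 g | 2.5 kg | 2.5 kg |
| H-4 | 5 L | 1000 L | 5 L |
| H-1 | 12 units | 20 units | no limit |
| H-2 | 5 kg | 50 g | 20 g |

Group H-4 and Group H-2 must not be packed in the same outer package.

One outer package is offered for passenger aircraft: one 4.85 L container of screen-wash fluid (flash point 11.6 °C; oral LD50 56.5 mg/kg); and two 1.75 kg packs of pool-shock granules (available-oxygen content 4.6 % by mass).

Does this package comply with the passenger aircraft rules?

No

The screen-wash fluid has flash point 11.6 °C, which is ≤ 23 °C, so it is Group H-4 (Flammable Liquid).
Pool-shock granules: available-oxygen content 4.6 % by mass ≥ 4 % by mass → Group H-2 (Oxidizer).
Group H-4 quantity: 4.85 L.
4.85 L ≤ 5 L (passenger aircraft limit, Group H-4) — within limit.
Group H-2 quantity: two 1.75 kg packs = 3.5 kg.
That is within the Group H-2 passenger aircraft limit of 5 kg.
Group H-4 and Group H-2 may not share an outer package.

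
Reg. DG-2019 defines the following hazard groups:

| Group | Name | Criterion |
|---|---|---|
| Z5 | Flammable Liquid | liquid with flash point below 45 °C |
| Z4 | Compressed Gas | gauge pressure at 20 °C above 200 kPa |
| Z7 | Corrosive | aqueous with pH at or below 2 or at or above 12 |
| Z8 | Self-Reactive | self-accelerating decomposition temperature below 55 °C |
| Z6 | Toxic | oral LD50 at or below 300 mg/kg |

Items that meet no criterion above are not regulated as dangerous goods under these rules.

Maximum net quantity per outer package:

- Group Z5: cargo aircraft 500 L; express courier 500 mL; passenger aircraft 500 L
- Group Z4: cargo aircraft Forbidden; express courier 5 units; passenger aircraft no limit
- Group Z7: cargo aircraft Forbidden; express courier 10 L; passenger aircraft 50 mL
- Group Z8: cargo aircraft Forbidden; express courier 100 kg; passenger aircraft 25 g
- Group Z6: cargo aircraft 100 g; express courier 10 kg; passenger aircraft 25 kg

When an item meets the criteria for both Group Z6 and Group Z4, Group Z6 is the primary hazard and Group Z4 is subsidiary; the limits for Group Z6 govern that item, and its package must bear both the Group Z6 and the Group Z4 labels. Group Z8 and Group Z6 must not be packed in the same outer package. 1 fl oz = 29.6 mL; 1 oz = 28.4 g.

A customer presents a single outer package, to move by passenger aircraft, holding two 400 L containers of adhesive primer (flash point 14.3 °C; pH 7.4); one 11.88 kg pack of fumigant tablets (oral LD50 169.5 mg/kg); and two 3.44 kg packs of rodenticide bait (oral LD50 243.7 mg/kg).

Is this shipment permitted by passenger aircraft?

Adhesive primer: flash point 14.3 °C < 45 °C → Group Z5 (Flammable Liquid).
The fumigant tablets have oral LD50 169.5 mg/kg, which is ≤ 300 mg/kg, so they are Group Z6 (Toxic).
With oral LD50 243.7 mg/kg (≤ 300 mg/kg), the rodenticide bait falls in Group Z6.
Group Z5 quantity: two 400 L containers = 800 L.
That exceeds the Group Z5 passenger aircraft limit of 500 L.
Group Z6 net quantity: 11.88 kg + (two 3.44 kg packs = 6.88 kg) = 18.76 kg.
That is within the Group Z6 passenger aircraft limit of 25 kg.
The segregation rule (Group Z8 with Group Z6) does not apply to Group Z5 with Group Z6.

No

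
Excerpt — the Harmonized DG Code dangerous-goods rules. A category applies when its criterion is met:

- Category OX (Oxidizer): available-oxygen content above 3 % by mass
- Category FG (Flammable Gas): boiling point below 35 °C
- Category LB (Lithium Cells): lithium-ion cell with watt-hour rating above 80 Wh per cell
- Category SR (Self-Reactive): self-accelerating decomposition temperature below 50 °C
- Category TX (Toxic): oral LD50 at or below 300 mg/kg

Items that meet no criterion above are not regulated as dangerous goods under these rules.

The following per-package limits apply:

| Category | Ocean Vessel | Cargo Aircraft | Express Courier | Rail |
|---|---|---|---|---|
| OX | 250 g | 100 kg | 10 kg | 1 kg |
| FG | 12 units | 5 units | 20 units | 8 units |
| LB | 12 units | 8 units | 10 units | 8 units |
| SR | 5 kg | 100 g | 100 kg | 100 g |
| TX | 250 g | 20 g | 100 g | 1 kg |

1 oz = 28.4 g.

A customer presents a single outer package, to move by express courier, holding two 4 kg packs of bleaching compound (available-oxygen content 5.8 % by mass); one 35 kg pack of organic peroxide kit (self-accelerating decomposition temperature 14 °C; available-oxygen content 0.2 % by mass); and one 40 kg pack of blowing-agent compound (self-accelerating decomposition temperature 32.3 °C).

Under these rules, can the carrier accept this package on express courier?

Yes

Bleaching compound: available-oxygen content 5.8 % by mass > 3 % by mass → Category OX (Oxidizer).
Organic peroxide kit: self-accelerating decomposition temperature 14 °C < 50 °C → Category SR (Self-Reactive).
Self-accelerating decomposition temperature 32.3 °C meets the Category SR criterion (Self-Reactive), so the blowing-agent compound is Category SR.
Total Category SR: 35 kg + 40 kg = 75 kg.
75 kg is within the express courier limit of 100 kg for Category SR.
Category OX quantity: two 4 kg packs = 8 kg.
8 kg ≤ 10 kg (express courier limit, Category OX) — within limit.
Every hazard category is within its express courier limit and no segregation rule is violated.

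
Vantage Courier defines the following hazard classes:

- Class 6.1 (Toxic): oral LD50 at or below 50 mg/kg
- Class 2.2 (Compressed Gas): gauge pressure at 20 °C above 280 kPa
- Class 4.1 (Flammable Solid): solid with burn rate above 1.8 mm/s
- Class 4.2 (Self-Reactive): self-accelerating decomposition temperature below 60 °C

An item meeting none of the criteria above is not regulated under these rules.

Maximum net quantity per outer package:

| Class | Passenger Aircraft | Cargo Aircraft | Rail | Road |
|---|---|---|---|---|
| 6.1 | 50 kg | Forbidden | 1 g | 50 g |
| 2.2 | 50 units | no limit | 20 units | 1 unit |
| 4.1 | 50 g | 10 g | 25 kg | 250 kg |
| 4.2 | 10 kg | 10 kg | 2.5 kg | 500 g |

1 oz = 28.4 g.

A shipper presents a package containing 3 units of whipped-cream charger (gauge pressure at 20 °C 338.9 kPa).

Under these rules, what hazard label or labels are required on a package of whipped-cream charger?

Class 2.2

Whipped-cream charger: gauge pressure at 20 °C 338.9 kPa > 280 kPa → Class 2.2 (Compressed Gas).
Only the Class 2.2 label is required.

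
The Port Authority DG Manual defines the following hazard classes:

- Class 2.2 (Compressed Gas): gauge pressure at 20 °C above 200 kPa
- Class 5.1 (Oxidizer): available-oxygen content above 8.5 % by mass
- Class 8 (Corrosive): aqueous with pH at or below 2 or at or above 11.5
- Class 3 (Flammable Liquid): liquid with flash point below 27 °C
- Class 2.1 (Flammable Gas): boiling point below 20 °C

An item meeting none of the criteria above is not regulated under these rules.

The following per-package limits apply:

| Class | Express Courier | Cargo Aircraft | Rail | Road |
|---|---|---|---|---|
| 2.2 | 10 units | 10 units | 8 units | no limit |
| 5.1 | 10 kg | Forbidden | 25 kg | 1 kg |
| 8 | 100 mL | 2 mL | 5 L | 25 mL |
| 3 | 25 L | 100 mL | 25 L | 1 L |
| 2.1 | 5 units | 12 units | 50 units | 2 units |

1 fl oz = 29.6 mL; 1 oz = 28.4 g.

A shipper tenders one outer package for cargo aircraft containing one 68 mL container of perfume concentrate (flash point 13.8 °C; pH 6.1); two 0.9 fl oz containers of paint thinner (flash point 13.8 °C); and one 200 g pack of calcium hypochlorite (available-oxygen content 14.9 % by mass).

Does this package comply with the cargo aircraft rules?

The perfume concentrate has flash point 13.8 °C, which is < 27 °C, so it is Class 3 (Flammable Liquid).
Flash point 13.8 °C meets the Class 3 criterion (Flammable Liquid), so the paint thinner is Class 3.
Calcium hypochlorite: available-oxygen content 14.9 % by mass > 8.5 % by mass → Class 5.1 (Oxidizer).
Total Class 3: 68 mL + (two 0.9 fl oz containers = 53.28 mL) = 121.28 mL.
121.28 mL > 100 mL (cargo aircraft limit, Class 3) — over the limit.
Class 5.1 quantity: 200 g.
By cargo aircraft, Class 5.1 is Forbidden regardless of quantity.

No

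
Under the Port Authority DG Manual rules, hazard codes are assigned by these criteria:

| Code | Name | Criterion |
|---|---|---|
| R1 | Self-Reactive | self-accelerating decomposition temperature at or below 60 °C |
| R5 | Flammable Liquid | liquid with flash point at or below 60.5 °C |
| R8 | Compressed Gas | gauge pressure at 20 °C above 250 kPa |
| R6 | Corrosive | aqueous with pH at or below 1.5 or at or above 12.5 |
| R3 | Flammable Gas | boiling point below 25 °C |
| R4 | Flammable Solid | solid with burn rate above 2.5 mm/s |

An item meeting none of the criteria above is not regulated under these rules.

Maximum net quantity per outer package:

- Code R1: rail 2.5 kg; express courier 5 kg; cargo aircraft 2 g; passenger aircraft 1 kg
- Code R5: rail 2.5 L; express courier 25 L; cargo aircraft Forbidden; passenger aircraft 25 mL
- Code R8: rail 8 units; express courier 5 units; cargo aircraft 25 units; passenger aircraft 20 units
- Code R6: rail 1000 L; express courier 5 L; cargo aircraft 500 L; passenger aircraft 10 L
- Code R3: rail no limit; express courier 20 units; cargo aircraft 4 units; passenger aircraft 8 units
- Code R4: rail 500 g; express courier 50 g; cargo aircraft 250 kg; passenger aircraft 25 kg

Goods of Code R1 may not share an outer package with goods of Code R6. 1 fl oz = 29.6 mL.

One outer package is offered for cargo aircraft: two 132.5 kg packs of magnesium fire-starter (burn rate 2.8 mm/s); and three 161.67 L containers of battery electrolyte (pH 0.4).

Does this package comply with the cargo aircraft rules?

The magnesium fire-starter has burn rate 2.8 mm/s, which is > 2.5 mm/s, so it is Code R4 (Flammable Solid).
The battery electrolyte has pH 0.4, which is ≤ 1.5, so it is Code R6 (Corrosive).
Code R4 quantity: two 132.5 kg packs = 265 kg.
That exceeds the Code R4 cargo aircraft limit of 250 kg.
Code R6 quantity: three 161.67 L containers = 485.01 L.
485.01 L is within the cargo aircraft limit of 500 L for Code R6.
The segregation rule (Code R1 with Code R6) does not apply to Code R4 with Code R6.

No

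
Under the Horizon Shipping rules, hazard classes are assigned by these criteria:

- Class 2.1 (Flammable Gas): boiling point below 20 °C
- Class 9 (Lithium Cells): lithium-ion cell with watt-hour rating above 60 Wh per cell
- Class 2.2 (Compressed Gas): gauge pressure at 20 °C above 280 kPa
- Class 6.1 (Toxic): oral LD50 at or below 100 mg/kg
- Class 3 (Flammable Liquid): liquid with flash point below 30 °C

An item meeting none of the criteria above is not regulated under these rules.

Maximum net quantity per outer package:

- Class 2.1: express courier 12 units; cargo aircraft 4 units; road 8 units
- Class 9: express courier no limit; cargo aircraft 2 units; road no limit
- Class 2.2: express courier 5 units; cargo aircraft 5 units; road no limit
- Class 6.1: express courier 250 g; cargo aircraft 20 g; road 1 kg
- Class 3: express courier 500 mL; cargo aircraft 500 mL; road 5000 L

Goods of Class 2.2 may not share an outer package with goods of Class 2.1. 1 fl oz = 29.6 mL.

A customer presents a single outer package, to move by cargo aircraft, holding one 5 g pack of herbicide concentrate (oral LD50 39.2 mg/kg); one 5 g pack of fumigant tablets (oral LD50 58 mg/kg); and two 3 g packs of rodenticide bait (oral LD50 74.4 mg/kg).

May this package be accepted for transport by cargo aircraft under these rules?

Oral LD50 39.2 mg/kg meets the Class 6.1 criterion (Toxic), so the herbicide concentrate is Class 6.1.
With oral LD50 58 mg/kg (≤ 100 mg/kg), the fumigant tablets fall in Class 6.1.
The rodenticide bait has oral LD50 74.4 mg/kg, which is ≤ 100 mg/kg, so it is Class 6.1 (Toxic).
Total Class 6.1: 5 g + 5 g + (two 3 g packs = 6 g) = 16 g.
16 g ≤ 20 g (cargo aircraft limit, Class 6.1) — within limit.

Yes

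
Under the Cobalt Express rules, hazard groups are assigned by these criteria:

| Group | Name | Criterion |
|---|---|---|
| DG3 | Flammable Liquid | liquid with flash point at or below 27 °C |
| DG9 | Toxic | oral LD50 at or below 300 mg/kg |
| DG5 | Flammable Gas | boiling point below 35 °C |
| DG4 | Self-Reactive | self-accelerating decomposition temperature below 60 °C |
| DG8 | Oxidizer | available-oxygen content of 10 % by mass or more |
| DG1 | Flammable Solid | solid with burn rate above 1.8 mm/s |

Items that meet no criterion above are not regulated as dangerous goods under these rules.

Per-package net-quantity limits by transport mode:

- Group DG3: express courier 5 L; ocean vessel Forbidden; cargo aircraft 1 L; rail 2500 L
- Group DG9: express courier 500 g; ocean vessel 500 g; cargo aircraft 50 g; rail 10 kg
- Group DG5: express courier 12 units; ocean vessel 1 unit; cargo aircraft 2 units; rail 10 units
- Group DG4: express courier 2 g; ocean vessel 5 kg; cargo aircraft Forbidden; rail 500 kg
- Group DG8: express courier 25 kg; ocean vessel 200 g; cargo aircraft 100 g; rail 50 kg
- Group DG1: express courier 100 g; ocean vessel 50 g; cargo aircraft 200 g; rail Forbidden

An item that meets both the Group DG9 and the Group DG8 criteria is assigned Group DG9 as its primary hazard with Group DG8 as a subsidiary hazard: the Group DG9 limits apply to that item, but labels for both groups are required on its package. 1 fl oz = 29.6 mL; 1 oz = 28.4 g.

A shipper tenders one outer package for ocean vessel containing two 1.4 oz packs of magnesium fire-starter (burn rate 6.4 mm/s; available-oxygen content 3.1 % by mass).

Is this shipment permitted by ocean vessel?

Burn rate 6.4 mm/s meets the Group DG1 criterion (Flammable Solid), so the magnesium fire-starter is Group DG1.
Group DG1 quantity: two 1.4 oz packs = 79.52 g.
79.52 g exceeds the ocean vessel limit of 50 g for Group DG1.

No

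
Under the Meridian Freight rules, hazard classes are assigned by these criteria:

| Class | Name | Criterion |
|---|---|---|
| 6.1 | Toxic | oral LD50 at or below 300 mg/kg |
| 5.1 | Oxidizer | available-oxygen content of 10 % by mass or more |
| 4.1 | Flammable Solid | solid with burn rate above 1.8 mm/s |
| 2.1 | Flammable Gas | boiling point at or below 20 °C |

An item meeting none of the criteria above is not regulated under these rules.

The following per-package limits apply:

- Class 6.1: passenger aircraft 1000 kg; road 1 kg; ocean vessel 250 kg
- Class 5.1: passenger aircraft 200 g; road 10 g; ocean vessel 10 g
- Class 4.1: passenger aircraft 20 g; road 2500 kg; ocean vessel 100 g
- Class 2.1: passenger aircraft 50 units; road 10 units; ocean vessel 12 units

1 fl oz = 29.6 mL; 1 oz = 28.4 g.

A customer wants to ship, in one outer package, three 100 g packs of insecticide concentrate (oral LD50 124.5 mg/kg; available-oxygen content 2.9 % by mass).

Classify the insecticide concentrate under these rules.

Oral LD50 124.5 mg/kg meets the Class 6.1 criterion (Toxic), so the insecticide concentrate is Class 6.1.

Class 6.1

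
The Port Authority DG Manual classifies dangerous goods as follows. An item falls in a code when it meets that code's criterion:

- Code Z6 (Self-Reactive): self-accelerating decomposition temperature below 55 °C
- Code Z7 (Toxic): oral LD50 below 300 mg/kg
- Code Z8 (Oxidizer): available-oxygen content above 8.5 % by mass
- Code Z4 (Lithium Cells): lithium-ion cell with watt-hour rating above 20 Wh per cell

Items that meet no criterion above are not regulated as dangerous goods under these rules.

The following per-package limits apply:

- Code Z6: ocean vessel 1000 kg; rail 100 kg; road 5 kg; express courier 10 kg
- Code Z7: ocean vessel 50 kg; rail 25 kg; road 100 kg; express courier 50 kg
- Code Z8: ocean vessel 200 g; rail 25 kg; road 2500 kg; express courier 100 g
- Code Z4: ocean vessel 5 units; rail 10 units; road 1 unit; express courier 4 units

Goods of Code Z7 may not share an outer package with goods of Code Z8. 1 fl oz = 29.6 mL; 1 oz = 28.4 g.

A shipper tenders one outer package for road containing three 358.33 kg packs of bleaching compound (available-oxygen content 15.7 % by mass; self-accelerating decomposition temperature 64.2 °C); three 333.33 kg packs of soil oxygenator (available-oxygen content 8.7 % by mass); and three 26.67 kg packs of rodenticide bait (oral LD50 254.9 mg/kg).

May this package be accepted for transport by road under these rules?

Bleaching compound: available-oxygen content 15.7 % by mass > 8.5 % by mass → Code Z8 (Oxidizer).
The soil oxygenator has available-oxygen content 8.7 % by mass, which is > 8.5 % by mass, so it is Code Z8 (Oxidizer).
The rodenticide bait has oral LD50 254.9 mg/kg, which is < 300 mg/kg, so it is Code Z7 (Toxic).
Code Z7 quantity: three 26.67 kg packs = 80.01 kg.
80.01 kg is within the road limit of 100 kg for Code Z7.
Total Code Z8: (three 358.33 kg packs = 1074.99 kg) + (three 333.33 kg packs = 999.99 kg) = 2074.98 kg.
That is within the Code Z8 road limit of 2500 kg.
Code Z7 and Code Z8 may not share an outer package.

No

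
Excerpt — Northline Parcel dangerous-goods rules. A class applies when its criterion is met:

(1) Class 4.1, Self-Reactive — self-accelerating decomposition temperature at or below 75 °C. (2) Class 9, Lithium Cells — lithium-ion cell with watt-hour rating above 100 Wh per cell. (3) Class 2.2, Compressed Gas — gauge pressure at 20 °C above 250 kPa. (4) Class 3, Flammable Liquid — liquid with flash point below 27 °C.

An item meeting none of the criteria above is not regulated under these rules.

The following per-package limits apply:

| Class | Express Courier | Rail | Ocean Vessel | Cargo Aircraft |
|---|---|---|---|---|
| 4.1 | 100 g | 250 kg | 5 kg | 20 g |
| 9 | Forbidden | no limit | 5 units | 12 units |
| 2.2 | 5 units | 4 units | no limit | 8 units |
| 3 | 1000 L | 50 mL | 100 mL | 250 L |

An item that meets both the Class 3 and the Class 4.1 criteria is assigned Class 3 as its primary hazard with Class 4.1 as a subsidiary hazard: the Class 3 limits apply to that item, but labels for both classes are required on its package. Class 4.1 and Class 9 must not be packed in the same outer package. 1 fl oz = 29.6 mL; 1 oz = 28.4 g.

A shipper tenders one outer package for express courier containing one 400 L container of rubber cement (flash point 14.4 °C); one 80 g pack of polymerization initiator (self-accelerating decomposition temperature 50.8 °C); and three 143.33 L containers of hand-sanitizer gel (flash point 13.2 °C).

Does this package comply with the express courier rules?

Yes

Flash point 14.4 °C meets the Class 3 criterion (Flammable Liquid), so the rubber cement is Class 3.
Polymerization initiator: self-accelerating decomposition temperature 50.8 °C ≤ 75 °C → Class 4.1 (Self-Reactive).
Flash point 13.2 °C meets the Class 3 criterion (Flammable Liquid), so the hand-sanitizer gel is Class 3.
Class 4.1 quantity: 80 g.
That is within the Class 4.1 express courier limit of 100 g.
Class 3 net quantity: 400 L + (three 143.33 L containers = 429.99 L) = 829.99 L.
829.99 L ≤ 1000 L (express courier limit, Class 3) — within limit.
The segregation rule (Class 4.1 with Class 9) does not apply to Class 4.1 with Class 3.
Every hazard class is within its express courier limit and no segregation rule is violated.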